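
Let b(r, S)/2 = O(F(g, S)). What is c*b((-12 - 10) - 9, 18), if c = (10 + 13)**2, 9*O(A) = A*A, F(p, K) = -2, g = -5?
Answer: 4232/9 ≈ 470.22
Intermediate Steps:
O(A) = A**2/9 (O(A) = (A*A)/9 = A**2/9)
b(r, S) = 8/9 (b(r, S) = 2*((1/9)*(-2)**2) = 2*((1/9)*4) = 2*(4/9) = 8/9)
c = 529 (c = 23**2 = 529)
c*b((-12 - 10) - 9, 18) = 529*(8/9) = 4232/9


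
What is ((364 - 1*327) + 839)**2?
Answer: 767376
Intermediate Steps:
((364 - 1*327) + 839)**2 = ((364 - 327) + 839)**2 = (37 + 839)**2 = 876**2 = 767376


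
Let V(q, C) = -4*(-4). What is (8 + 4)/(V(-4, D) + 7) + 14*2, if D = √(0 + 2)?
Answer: 656/23 ≈ 28.522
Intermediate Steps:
D = √2 ≈ 1.4142
V(q, C) = 16
(8 + 4)/(V(-4, D) + 7) + 14*2 = (8 + 4)/(16 + 7) + 14*2 = 12/23 + 28 = 656/23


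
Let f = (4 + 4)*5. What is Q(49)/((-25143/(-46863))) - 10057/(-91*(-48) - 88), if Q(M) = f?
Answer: 2590027483/35870680 ≈ 72.205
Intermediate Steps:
f = 40 (f = 8*5 = 40)
Q(M) = 40
Q(49)/((-25143/(-46863))) - 10057/(-91*(-48) - 88) = 40/((-25143/(-46863))) - 10057/(-91*(-48) - 88) = 40/((-25143*(-1/46863))) - 10057/(4368 - 88) = 40/(8381/15621) - 10057/4280 = 40*(15621/8381) - 10057*1/4280 = 624840/8381 - 10057/4280 = 2590027483/35870680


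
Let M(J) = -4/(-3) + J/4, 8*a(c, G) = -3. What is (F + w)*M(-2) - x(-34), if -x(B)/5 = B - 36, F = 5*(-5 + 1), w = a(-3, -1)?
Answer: -17615/48 ≈ -366.98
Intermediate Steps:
a(c, G) = -3/8 (a(c, G) = (⅛)*(-3) = -3/8)
M(J) = 4/3 + J/4 (M(J) = -4*(-⅓) + J*(¼) = 4/3 + J/4)
w = -3/8 ≈ -0.37500
F = -20 (F = 5*(-4) = -20)
x(B) = 180 - 5*B (x(B) = -5*(B - 36) = -5*(-36 + B) = 180 - 5*B)
(F + w)*M(-2) - x(-34) = (-20 - 3/8)*(4/3 + (¼)*(-2)) - (180 - 5*(-34)) = -163*(4/3 - ½)/8 - (180 + 170) = -163/8*⅚ - 1*350 = -815/48 - 350 = -17615/48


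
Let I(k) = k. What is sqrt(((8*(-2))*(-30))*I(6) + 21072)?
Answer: 4*sqrt(1497) ≈ 154.76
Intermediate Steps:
sqrt(((8*(-2))*(-30))*I(6) + 21072) = sqrt(((8*(-2))*(-30))*6 + 21072) = sqrt(-16*(-30)*6 + 21072) = sqrt(480*6 + 21072) = sqrt(2880 + 21072) = sqrt(23952) = 4*sqrt(1497)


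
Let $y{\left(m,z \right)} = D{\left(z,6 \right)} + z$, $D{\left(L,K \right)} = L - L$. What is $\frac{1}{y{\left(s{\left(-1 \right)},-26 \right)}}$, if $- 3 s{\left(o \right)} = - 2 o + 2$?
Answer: $- \frac{1}{26} \approx -0.038462$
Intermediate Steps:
$D{\left(L,K \right)} = 0$
$s{\left(o \right)} = - \frac{2}{3} + \frac{2 o}{3}$ ($s{\left(o \right)} = - \frac{- 2 o + 2}{3} = - \frac{2 - 2 o}{3} = - \frac{2}{3} + \frac{2 o}{3}$)
$y{\left(m,z \right)} = z$ ($y{\left(m,z \right)} = 0 + z = z$)
$\frac{1}{y{\left(s{\left(-1 \right)},-26 \right)}} = \frac{1}{-26} = - \frac{1}{26}$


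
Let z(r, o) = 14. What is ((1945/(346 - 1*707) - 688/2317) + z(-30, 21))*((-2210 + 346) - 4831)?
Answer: -46564963575/836437 ≈ -55671.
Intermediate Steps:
((1945/(346 - 1*707) - 688/2317) + z(-30, 21))*((-2210 + 346) - 4831) = ((1945/(346 - 1*707) - 688/2317) + 14)*((-2210 + 346) - 4831) = ((1945/(346 - 707) - 688*1/2317) + 14)*(-1864 - 4831) = ((1945/(-361) - 688/2317) + 14)*(-6695) = ((1945*(-1/361) - 688/2317) + 14)*(-6695) = ((-1945/361 - 688/2317) + 14)*(-6695) = (-4754933/836437 + 14)*(-6695) = (6955185/836437)*(-6695) = -46564963575/836437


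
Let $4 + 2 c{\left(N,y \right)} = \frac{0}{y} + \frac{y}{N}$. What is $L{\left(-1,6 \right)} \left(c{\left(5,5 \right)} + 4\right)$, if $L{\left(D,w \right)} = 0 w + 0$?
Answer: $0$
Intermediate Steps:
$c{\left(N,y \right)} = -2 + \frac{y}{2 N}$ ($c{\left(N,y \right)} = -2 + \frac{\frac{0}{y} + \frac{y}{N}}{2} = -2 + \frac{0 + \frac{y}{N}}{2} = -2 + \frac{y \frac{1}{N}}{2} = -2 + \frac{y}{2 N}$)
$L{\left(D,w \right)} = 0$ ($L{\left(D,w \right)} = 0 + 0 = 0$)
$L{\left(-1,6 \right)} \left(c{\left(5,5 \right)} + 4\right) = 0 \left(\left(-2 + \frac{1}{2} \cdot 5 \cdot \frac{1}{5}\right) + 4\right) = 0 \left(\left(-2 + \frac{1}{2}\right) + 4\right) = 0 \left(- \frac{3}{2} + 4\right) = 0 \cdot \frac{5}{2} = 0$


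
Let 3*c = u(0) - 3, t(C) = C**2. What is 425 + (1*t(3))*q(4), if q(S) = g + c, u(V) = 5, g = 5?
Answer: 476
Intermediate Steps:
c = 2/3 (c = (5 - 3)/3 = (1/3)*2 = 2/3 ≈ 0.66667)
q(S) = 17/3 (q(S) = 5 + 2/3 = 17/3)
425 + (1*t(3))*q(4) = 425 + (1*3**2)*(17/3) = 425 + (1*9)*(17/3) = 425 + 9*(17/3) = 425 + 51 = 476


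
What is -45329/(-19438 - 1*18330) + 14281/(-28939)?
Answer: 772411123/1092968152 ≈ 0.70671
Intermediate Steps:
-45329/(-19438 - 1*18330) + 14281/(-28939) = -45329/(-19438 - 18330) + 14281*(-1/28939) = -45329/(-37768) - 14281/28939 = -45329*(-1/37768) - 14281/28939 = 45329/37768 - 14281/28939 = 772411123/1092968152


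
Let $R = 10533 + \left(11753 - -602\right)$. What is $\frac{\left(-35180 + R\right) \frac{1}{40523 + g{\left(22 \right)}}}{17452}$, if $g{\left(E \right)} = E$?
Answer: $- \frac{3073}{176897835} \approx -1.7372 \cdot 10^{-5}$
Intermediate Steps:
$R = 22888$ ($R = 10533 + \left(11753 + 602\right) = 10533 + 12355 = 22888$)
$\frac{\left(-35180 + R\right) \frac{1}{40523 + g{\left(22 \right)}}}{17452} = \frac{\left(-35180 + 22888\right) \frac{1}{40523 + 22}}{17452} = - \frac{12292}{40545} \cdot \frac{1}{17452} = \left(-12292\right) \frac{1}{40545} \cdot \frac{1}{17452} = \left(- \frac{12292}{40545}\right) \frac{1}{17452} = - \frac{3073}{176897835}$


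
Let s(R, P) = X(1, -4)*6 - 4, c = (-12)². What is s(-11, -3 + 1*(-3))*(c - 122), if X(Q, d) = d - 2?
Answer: -880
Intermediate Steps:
X(Q, d) = -2 + d
c = 144
s(R, P) = -40 (s(R, P) = (-2 - 4)*6 - 4 = -6*6 - 4 = -36 - 4 = -40)
s(-11, -3 + 1*(-3))*(c - 122) = -40*(144 - 122) = -40*22 = -880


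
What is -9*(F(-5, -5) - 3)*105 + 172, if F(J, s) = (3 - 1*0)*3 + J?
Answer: -773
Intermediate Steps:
F(J, s) = 9 + J (F(J, s) = (3 + 0)*3 + J = 3*3 + J = 9 + J)
-9*(F(-5, -5) - 3)*105 + 172 = -9*((9 - 5) - 3)*105 + 172 = -9*(4 - 3)*105 + 172 = -9*1*105 + 172 = -9*105 + 172 = -945 + 172 = -773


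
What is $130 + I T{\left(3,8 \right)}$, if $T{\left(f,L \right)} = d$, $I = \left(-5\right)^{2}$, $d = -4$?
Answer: $30$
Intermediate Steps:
$I = 25$
$T{\left(f,L \right)} = -4$
$130 + I T{\left(3,8 \right)} = 130 + 25 \left(-4\right) = 130 - 100 = 30$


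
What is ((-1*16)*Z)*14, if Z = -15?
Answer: 3360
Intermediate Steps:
((-1*16)*Z)*14 = (-1*16*(-15))*14 = -16*(-15)*14 = 240*14 = 3360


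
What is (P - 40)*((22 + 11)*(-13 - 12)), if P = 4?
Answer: 29700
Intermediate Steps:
(P - 40)*((22 + 11)*(-13 - 12)) = (4 - 40)*((22 + 11)*(-13 - 12)) = -1188*(-25) = -36*(-825) = 29700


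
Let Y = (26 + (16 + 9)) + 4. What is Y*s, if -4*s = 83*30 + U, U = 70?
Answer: -35200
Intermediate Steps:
Y = 55 (Y = (26 + 25) + 4 = 51 + 4 = 55)
s = -640 (s = -(83*30 + 70)/4 = -(2490 + 70)/4 = -1/4*2560 = -640)
Y*s = 55*(-640) = -35200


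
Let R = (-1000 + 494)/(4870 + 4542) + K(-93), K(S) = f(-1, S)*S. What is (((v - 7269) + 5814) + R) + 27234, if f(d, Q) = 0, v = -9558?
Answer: 76335773/4706 ≈ 16221.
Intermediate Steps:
K(S) = 0 (K(S) = 0*S = 0)
R = -253/4706 (R = (-1000 + 494)/(4870 + 4542) + 0 = -506/9412 + 0 = -506*1/9412 + 0 = -253/4706 + 0 = -253/4706 ≈ -0.053761)
(((v - 7269) + 5814) + R) + 27234 = (((-9558 - 7269) + 5814) - 253/4706) + 27234 = ((-16827 + 5814) - 253/4706) + 27234 = (-11013 - 253/4706) + 27234 = -51827431/4706 + 27234 = 76335773/4706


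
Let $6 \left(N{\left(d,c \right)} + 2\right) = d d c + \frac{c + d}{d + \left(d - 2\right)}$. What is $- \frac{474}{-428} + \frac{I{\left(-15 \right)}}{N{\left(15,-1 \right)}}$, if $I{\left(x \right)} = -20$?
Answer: $\frac{163461}{101222} \approx 1.6149$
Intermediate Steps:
$N{\left(d,c \right)} = -2 + \frac{c d^{2}}{6} + \frac{c + d}{6 \left(-2 + 2 d\right)}$ ($N{\left(d,c \right)} = -2 + \frac{d d c + \frac{c + d}{d + \left(d - 2\right)}}{6} = -2 + \frac{d^{2} c + \frac{c + d}{d + \left(-2 + d\right)}}{6} = -2 + \frac{c d^{2} + \frac{c + d}{-2 + 2 d}}{6} = -2 + \left(\frac{c d^{2}}{6} + \frac{c + d}{6 \left(-2 + 2 d\right)}\right) = -2 + \frac{c d^{2}}{6} + \frac{c + d}{6 \left(-2 + 2 d\right)}$)
$- \frac{474}{-428} + \frac{I{\left(-15 \right)}}{N{\left(15,-1 \right)}} = - \frac{474}{-428} - \frac{20}{\frac{1}{12} \frac{1}{-1 + 15} \left(24 - 1 - 345 - - 2 \cdot 15^{2} + 2 \left(-1\right) 15^{3}\right)} = \left(-474\right) \left(- \frac{1}{428}\right) - \frac{20}{\frac{1}{12} \cdot \frac{1}{14} \left(24 - 1 - 345 - \left(-2\right) 225 + 2 \left(-1\right) 3375\right)} = \frac{237}{214} - \frac{20}{\frac{1}{12} \cdot \frac{1}{14} \left(24 - 1 - 345 + 450 - 6750\right)} = \frac{237}{214} - \frac{20}{\frac{1}{12} \cdot \frac{1}{14} \left(-6622\right)} = \frac{237}{214} - \frac{20}{- \frac{473}{12}} = \frac{237}{214} - - \frac{240}{473} = \frac{237}{214} + \frac{240}{473} = \frac{163461}{101222}$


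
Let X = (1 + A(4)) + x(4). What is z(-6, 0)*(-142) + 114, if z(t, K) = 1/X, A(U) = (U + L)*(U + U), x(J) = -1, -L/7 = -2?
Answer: 8137/72 ≈ 113.01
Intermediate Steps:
L = 14 (L = -7*(-2) = 14)
A(U) = 2*U*(14 + U) (A(U) = (U + 14)*(U + U) = (14 + U)*(2*U) = 2*U*(14 + U))
X = 144 (X = (1 + 2*4*(14 + 4)) - 1 = (1 + 2*4*18) - 1 = (1 + 144) - 1 = 145 - 1 = 144)
z(t, K) = 1/144
z(-6, 0)*(-142) + 114 = (1/144)*(-142) + 114 = -71/72 + 114 = 8137/72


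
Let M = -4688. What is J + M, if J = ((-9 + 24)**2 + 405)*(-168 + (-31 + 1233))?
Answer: 646732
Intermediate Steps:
J = 651420 (J = (15**2 + 405)*(-168 + 1202) = (225 + 405)*1034 = 630*1034 = 651420)
J + M = 651420 - 4688 = 646732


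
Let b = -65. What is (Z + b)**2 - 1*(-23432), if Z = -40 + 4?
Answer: 33633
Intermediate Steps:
Z = -36
(Z + b)**2 - 1*(-23432) = (-36 - 65)**2 - 1*(-23432) = (-101)**2 + 23432 = 10201 + 23432 = 33633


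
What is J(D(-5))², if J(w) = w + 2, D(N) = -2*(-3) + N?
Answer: 9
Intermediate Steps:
D(N) = 6 + N
J(w) = 2 + w
J(D(-5))² = (2 + (6 - 5))² = (2 + 1)² = 3² = 9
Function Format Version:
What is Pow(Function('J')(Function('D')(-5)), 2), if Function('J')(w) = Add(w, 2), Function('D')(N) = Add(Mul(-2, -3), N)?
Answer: 9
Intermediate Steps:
Function('D')(N) = Add(6, N)
Function('J')(w) = Add(2, w)
Pow(Function('J')(Function('D')(-5)), 2) = Pow(Add(2, Add(6, -5)), 2) = Pow(Add(2, 1), 2) = Pow(3, 2) = 9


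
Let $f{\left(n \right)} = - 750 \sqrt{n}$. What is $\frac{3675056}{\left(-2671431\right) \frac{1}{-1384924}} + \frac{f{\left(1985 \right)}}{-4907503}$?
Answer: $\frac{727096179392}{381633} + \frac{750 \sqrt{1985}}{4907503} \approx 1.9052 \cdot 10^{6}$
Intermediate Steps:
$\frac{3675056}{\left(-2671431\right) \frac{1}{-1384924}} + \frac{f{\left(1985 \right)}}{-4907503} = \frac{3675056}{\left(-2671431\right) \frac{1}{-1384924}} + \frac{\left(-750\right) \sqrt{1985}}{-4907503} = \frac{3675056}{\left(-2671431\right) \left(- \frac{1}{1384924}\right)} + - 750 \sqrt{1985} \left(- \frac{1}{4907503}\right) = \frac{3675056}{\frac{2671431}{1384924}} + \frac{750 \sqrt{1985}}{4907503} = 3675056 \cdot \frac{1384924}{2671431} + \frac{750 \sqrt{1985}}{4907503} = \frac{727096179392}{381633} + \frac{750 \sqrt{1985}}{4907503}$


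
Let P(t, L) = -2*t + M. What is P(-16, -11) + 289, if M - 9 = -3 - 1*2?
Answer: 325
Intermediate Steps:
M = 4 (M = 9 + (-3 - 1*2) = 9 + (-3 - 2) = 9 - 5 = 4)
P(t, L) = 4 - 2*t (P(t, L) = -2*t + 4 = 4 - 2*t)
P(-16, -11) + 289 = (4 - 2*(-16)) + 289 = (4 + 32) + 289 = 36 + 289 = 325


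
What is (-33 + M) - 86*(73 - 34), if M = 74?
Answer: -3313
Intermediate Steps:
(-33 + M) - 86*(73 - 34) = (-33 + 74) - 86*(73 - 34) = 41 - 86*39 = 41 - 3354 = -3313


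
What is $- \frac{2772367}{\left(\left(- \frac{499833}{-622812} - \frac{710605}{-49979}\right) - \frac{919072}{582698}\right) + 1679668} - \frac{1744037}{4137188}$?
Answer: $- \frac{43528738590219226138300563053}{21007239740039251186528621636} \approx -2.0721$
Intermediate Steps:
$- \frac{2772367}{\left(\left(- \frac{499833}{-622812} - \frac{710605}{-49979}\right) - \frac{919072}{582698}\right) + 1679668} - \frac{1744037}{4137188} = - \frac{2772367}{\left(\left(\left(-499833\right) \left(- \frac{1}{622812}\right) - - \frac{710605}{49979}\right) - \frac{459536}{291349}\right) + 1679668} - \frac{1744037}{4137188} = - \frac{2772367}{\left(\left(\frac{166611}{207604} + \frac{710605}{49979}\right) - \frac{459536}{291349}\right) + 1679668} - \frac{1744037}{4137188} = - \frac{2772367}{\left(\frac{155851491589}{10375840316} - \frac{459536}{291349}\right) + 1679668} - \frac{1744037}{4137188} = - \frac{2772367}{\frac{40639104067510185}{3022990700226284} + 1679668} - \frac{1744037}{4137188} = - \frac{2772367}{\frac{5077661382571749503897}{3022990700226284}} - \frac{1744037}{4137188} = \left(-2772367\right) \frac{3022990700226284}{5077661382571749503897} - \frac{1744037}{4137188} = - \frac{8380839658614242294228}{5077661382571749503897} - \frac{1744037}{4137188} = - \frac{43528738590219226138300563053}{21007239740039251186528621636}$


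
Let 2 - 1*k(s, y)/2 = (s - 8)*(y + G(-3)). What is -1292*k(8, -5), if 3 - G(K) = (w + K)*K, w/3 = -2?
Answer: -5168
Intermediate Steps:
w = -6 (w = 3*(-2) = -6)
G(K) = 3 - K*(-6 + K) (G(K) = 3 - (-6 + K)*K = 3 - K*(-6 + K))
k(s, y) = 4 - 2*(-24 + y)*(-8 + s) (k(s, y) = 4 - 2*(s - 8)*(y + (3 - 1*(-3)² + 6*(-3))) = 4 - 2*(-8 + s)*(y + (3 - 1*9 - 18)) = 4 - 2*(-8 + s)*(y + (3 - 9 - 18)) = 4 - 2*(-8 + s)*(y - 24) = 4 - 2*(-8 + s)*(-24 + y) = 4 - 2*(-24 + y)*(-8 + s))
-1292*k(8, -5) = -1292*(-380 + 16*(-5) + 48*8 - 2*8*(-5)) = -1292*(-380 - 80 + 384 + 80) = -1292*4 = -5168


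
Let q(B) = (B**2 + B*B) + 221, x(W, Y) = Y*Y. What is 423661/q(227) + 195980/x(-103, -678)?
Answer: 53747700386/11868925959 ≈ 4.5284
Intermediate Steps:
x(W, Y) = Y**2
q(B) = 221 + 2*B**2 (q(B) = (B**2 + B**2) + 221 = 2*B**2 + 221 = 221 + 2*B**2)
423661/q(227) + 195980/x(-103, -678) = 423661/(221 + 2*227**2) + 195980/((-678)**2) = 423661/(221 + 2*51529) + 195980/459684 = 423661/(221 + 103058) + 195980*(1/459684) = 423661/103279 + 48995/114921 = 53747700386/11868925959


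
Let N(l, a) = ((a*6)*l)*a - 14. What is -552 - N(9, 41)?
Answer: -91312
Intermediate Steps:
N(l, a) = -14 + 6*l*a**2 (N(l, a) = ((6*a)*l)*a - 14 = (6*a*l)*a - 14 = 6*l*a**2 - 14 = -14 + 6*l*a**2)
-552 - N(9, 41) = -552 - (-14 + 6*9*41**2) = -552 - (-14 + 6*9*1681) = -552 - (-14 + 90774) = -552 - 1*90760 = -552 - 90760 = -91312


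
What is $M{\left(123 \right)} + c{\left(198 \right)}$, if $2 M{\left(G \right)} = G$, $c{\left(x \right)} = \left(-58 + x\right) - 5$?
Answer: $\frac{393}{2} \approx 196.5$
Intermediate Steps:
$c{\left(x \right)} = -63 + x$
$M{\left(G \right)} = \frac{G}{2}$
$M{\left(123 \right)} + c{\left(198 \right)} = \frac{1}{2} \cdot 123 + \left(-63 + 198\right) = \frac{123}{2} + 135 = \frac{393}{2}$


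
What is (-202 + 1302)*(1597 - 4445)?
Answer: -3132800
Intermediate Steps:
(-202 + 1302)*(1597 - 4445) = 1100*(-2848) = -3132800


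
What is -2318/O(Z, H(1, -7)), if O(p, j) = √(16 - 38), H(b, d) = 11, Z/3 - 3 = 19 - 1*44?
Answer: 1159*I*√22/11 ≈ 494.2*I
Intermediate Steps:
Z = -66 (Z = 9 + 3*(19 - 1*44) = 9 + 3*(19 - 44) = 9 + 3*(-25) = 9 - 75 = -66)
O(p, j) = I*√22 (O(p, j) = √(-22) = I*√22)
-2318/O(Z, H(1, -7)) = -2318*(-I*√22/22) = -(-1159)*I*√22/11 = 1159*I*√22/11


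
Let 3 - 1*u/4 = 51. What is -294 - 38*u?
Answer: 7002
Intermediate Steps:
u = -192 (u = 12 - 4*51 = 12 - 204 = -192)
-294 - 38*u = -294 - 38*(-192) = -294 + 7296 = 7002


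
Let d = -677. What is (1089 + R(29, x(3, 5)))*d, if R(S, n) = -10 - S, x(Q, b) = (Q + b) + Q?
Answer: -710850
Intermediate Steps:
x(Q, b) = b + 2*Q
(1089 + R(29, x(3, 5)))*d = (1089 + (-10 - 1*29))*(-677) = (1089 + (-10 - 29))*(-677) = (1089 - 39)*(-677) = 1050*(-677) = -710850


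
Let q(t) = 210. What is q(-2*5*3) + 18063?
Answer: 18273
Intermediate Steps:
q(-2*5*3) + 18063 = 210 + 18063 = 18273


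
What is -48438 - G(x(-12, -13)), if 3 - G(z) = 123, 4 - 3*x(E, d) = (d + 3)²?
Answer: -48318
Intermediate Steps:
x(E, d) = 4/3 - (3 + d)²/3 (x(E, d) = 4/3 - (d + 3)²/3 = 4/3 - (3 + d)²/3)
G(z) = -120 (G(z) = 3 - 1*123 = 3 - 123 = -120)
-48438 - G(x(-12, -13)) = -48438 - 1*(-120) = -48438 + 120 = -48318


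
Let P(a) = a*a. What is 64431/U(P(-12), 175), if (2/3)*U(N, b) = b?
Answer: 42954/175 ≈ 245.45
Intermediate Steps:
P(a) = a**2
U(N, b) = 3*b/2
64431/U(P(-12), 175) = 64431/(((3/2)*175)) = 64431/(525/2) = 64431*(2/525) = 42954/175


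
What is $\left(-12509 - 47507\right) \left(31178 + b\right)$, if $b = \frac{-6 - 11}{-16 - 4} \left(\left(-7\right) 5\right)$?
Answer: $-1869393372$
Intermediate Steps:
$b = - \frac{119}{4}$ ($b = - \frac{17}{-20} \left(-35\right) = \left(-17\right) \left(- \frac{1}{20}\right) \left(-35\right) = \frac{17}{20} \left(-35\right) = - \frac{119}{4} \approx -29.75$)
$\left(-12509 - 47507\right) \left(31178 + b\right) = \left(-12509 - 47507\right) \left(31178 - \frac{119}{4}\right) = \left(-60016\right) \frac{124593}{4} = -1869393372$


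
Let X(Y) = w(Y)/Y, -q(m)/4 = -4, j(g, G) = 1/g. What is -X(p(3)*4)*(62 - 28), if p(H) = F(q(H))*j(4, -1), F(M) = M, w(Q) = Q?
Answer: -34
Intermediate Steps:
q(m) = 16 (q(m) = -4*(-4) = 16)
p(H) = 4 (p(H) = 16/4 = 16*(¼) = 4)
X(Y) = 1 (X(Y) = Y/Y = 1)
-X(p(3)*4)*(62 - 28) = -(62 - 28) = -34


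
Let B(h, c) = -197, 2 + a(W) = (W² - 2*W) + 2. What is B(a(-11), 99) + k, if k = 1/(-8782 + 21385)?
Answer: -2482790/12603 ≈ -197.00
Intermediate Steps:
a(W) = W² - 2*W (a(W) = -2 + ((W² - 2*W) + 2) = -2 + (2 + W² - 2*W) = W² - 2*W)
k = 1/12603 ≈ 7.9346e-5
B(a(-11), 99) + k = -197 + 1/12603 = -2482790/12603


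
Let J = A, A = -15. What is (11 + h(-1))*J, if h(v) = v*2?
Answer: -135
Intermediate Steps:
h(v) = 2*v
J = -15
(11 + h(-1))*J = (11 + 2*(-1))*(-15) = (11 - 2)*(-15) = 9*(-15) = -135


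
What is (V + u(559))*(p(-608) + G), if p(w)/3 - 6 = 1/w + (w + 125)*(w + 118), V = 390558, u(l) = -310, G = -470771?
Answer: 7096086849593/76 ≈ 9.3370e+10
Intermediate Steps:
p(w) = 18 + 3/w + 3*(118 + w)*(125 + w) (p(w) = 18 + 3*(1/w + (w + 125)*(w + 118)) = 18 + 3*(1/w + (125 + w)*(118 + w)) = 18 + 3*(1/w + (118 + w)*(125 + w)) = 18 + (3/w + 3*(118 + w)*(125 + w)) = 18 + 3/w + 3*(118 + w)*(125 + w))
(V + u(559))*(p(-608) + G) = (390558 - 310)*((44268 + 3/(-608) + 3*(-608)² + 729*(-608)) - 470771) = 390248*((44268 + 3*(-1/608) + 3*369664 - 443232) - 470771) = 390248*((44268 - 3/608 + 1108992 - 443232) - 470771) = 390248*(431697021/608 - 470771) = 390248*(145468253/608) = 7096086849593/76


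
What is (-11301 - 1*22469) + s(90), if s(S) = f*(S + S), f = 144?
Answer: -7850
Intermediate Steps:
s(S) = 288*S (s(S) = 144*(S + S) = 144*(2*S) = 288*S)
(-11301 - 1*22469) + s(90) = (-11301 - 1*22469) + 288*90 = (-11301 - 22469) + 25920 = -33770 + 25920 = -7850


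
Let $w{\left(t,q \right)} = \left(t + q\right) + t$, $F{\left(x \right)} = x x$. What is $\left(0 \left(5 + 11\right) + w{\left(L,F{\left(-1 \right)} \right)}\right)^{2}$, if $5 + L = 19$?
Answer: $841$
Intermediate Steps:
$L = 14$ ($L = -5 + 19 = 14$)
$F{\left(x \right)} = x^{2}$
$w{\left(t,q \right)} = q + 2 t$ ($w{\left(t,q \right)} = \left(q + t\right) + t = q + 2 t$)
$\left(0 \left(5 + 11\right) + w{\left(L,F{\left(-1 \right)} \right)}\right)^{2} = \left(0 \left(5 + 11\right) + \left(\left(-1\right)^{2} + 2 \cdot 14\right)\right)^{2} = \left(0 \cdot 16 + \left(1 + 28\right)\right)^{2} = \left(0 + 29\right)^{2} = 29^{2} = 841$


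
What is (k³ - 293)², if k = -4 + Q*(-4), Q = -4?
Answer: 2059225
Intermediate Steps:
k = 12 (k = -4 - 4*(-4) = -4 + 16 = 12)
(k³ - 293)² = (12³ - 293)² = (1728 - 293)² = 1435² = 2059225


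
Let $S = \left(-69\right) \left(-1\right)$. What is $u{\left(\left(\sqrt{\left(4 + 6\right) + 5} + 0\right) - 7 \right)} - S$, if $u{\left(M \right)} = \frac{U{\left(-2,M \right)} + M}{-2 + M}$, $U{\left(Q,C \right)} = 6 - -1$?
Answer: $- \frac{1523}{22} - \frac{3 \sqrt{15}}{22} \approx -69.755$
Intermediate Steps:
$U{\left(Q,C \right)} = 7$ ($U{\left(Q,C \right)} = 6 + 1 = 7$)
$u{\left(M \right)} = \frac{7 + M}{-2 + M}$
$S = 69$
$u{\left(\left(\sqrt{\left(4 + 6\right) + 5} + 0\right) - 7 \right)} - S = \frac{7 - \left(7 - \sqrt{\left(4 + 6\right) + 5}\right)}{-2 - \left(7 - \sqrt{\left(4 + 6\right) + 5}\right)} - 69 = \frac{7 - \left(7 - \sqrt{10 + 5}\right)}{-2 - \left(7 - \sqrt{10 + 5}\right)} - 69 = \frac{7 - \left(7 - \sqrt{15}\right)}{-2 - \left(7 - \sqrt{15}\right)} - 69 = \frac{\sqrt{15}}{-9 + \sqrt{15}} - 69 = -69 + \frac{\sqrt{15}}{-9 + \sqrt{15}}$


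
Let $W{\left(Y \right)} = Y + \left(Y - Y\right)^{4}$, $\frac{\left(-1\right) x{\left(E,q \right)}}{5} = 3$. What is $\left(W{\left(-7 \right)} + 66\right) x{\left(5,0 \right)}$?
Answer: $-885$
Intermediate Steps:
$x{\left(E,q \right)} = -15$ ($x{\left(E,q \right)} = \left(-5\right) 3 = -15$)
$W{\left(Y \right)} = Y$ ($W{\left(Y \right)} = Y + 0^{4} = Y + 0 = Y$)
$\left(W{\left(-7 \right)} + 66\right) x{\left(5,0 \right)} = \left(-7 + 66\right) \left(-15\right) = 59 \left(-15\right) = -885$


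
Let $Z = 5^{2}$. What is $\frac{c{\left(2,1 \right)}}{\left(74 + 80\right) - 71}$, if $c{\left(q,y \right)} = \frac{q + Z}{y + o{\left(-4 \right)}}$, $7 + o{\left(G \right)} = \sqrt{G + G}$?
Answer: $- \frac{81}{1826} - \frac{27 i \sqrt{2}}{1826} \approx -0.044359 - 0.020911 i$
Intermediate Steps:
$o{\left(G \right)} = -7 + \sqrt{2} \sqrt{G}$ ($o{\left(G \right)} = -7 + \sqrt{G + G} = -7 + \sqrt{2 G} = -7 + \sqrt{2} \sqrt{G}$)
$Z = 25$
$c{\left(q,y \right)} = \frac{25 + q}{-7 + y + 2 i \sqrt{2}}$ ($c{\left(q,y \right)} = \frac{q + 25}{y - \left(7 - \sqrt{2} \sqrt{-4}\right)} = \frac{25 + q}{y - \left(7 - \sqrt{2} \cdot 2 i\right)} = \frac{25 + q}{y - \left(7 - 2 i \sqrt{2}\right)} = \frac{25 + q}{-7 + y + 2 i \sqrt{2}}$)
$\frac{c{\left(2,1 \right)}}{\left(74 + 80\right) - 71} = \frac{\frac{1}{-7 + 1 + 2 i \sqrt{2}} \left(25 + 2\right)}{\left(74 + 80\right) - 71} = \frac{\frac{1}{-6 + 2 i \sqrt{2}} \cdot 27}{154 - 71} = \frac{27 \frac{1}{-6 + 2 i \sqrt{2}}}{83} = \frac{27}{-6 + 2 i \sqrt{2}} \cdot \frac{1}{83} = \frac{27}{83 \left(-6 + 2 i \sqrt{2}\right)}$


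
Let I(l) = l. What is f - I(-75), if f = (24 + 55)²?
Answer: 6316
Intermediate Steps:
f = 6241 (f = 79² = 6241)
f - I(-75) = 6241 - 1*(-75) = 6241 + 75 = 6316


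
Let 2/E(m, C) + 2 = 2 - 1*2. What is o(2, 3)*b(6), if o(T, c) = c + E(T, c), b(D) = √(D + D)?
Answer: 4*√3 ≈ 6.9282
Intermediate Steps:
b(D) = √2*√D (b(D) = √(2*D) = √2*√D)
E(m, C) = -1 (E(m, C) = 2/(-2 + (2 - 1*2)) = 2/(-2 + (2 - 2)) = 2/(-2 + 0) = 2/(-2) = 2*(-½) = -1)
o(T, c) = -1 + c (o(T, c) = c - 1 = -1 + c)
o(2, 3)*b(6) = (-1 + 3)*(√2*√6) = 2*(2*√3) = 4*√3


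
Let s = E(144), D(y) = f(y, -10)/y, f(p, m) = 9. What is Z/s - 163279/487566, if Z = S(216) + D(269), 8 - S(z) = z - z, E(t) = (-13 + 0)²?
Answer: -6369196493/22165237926 ≈ -0.28735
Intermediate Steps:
D(y) = 9/y
E(t) = 169 (E(t) = (-13)² = 169)
s = 169
S(z) = 8 (S(z) = 8 - (z - z) = 8 - 1*0 = 8 + 0 = 8)
Z = 2161/269 (Z = 8 + 9/269 = 2161/269 ≈ 8.0335)
Z/s - 163279/487566 = (2161/269)/169 - 163279/487566 = (2161/269)*(1/169) - 163279*1/487566 = 2161/45461 - 163279/487566 = -6369196493/22165237926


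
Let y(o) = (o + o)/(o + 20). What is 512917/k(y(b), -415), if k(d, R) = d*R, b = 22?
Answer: -10771257/9130 ≈ -1179.8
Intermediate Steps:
y(o) = 2*o/(20 + o) (y(o) = (2*o)/(20 + o) = 2*o/(20 + o))
k(d, R) = R*d
512917/k(y(b), -415) = 512917/((-830*22/(20 + 22))) = 512917/((-830*22/42)) = 512917/((-415*22/21)) = 512917/(-9130/21) = 512917*(-21/9130) = -10771257/9130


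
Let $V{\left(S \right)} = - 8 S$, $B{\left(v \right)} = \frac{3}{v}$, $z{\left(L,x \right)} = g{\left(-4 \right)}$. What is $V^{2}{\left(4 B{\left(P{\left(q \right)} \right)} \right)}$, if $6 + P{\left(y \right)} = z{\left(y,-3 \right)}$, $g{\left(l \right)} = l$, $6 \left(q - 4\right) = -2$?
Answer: $\frac{2304}{25} \approx 92.16$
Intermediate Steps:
$q = \frac{11}{3}$ ($q = 4 + \frac{1}{6} \left(-2\right) = 4 - \frac{1}{3} = \frac{11}{3} \approx 3.6667$)
$z{\left(L,x \right)} = -4$
$P{\left(y \right)} = -10$ ($P{\left(y \right)} = -6 - 4 = -10$)
$V^{2}{\left(4 B{\left(P{\left(q \right)} \right)} \right)} = \left(- 8 \cdot 4 \frac{3}{-10}\right)^{2} = \left(- 8 \cdot 4 \cdot 3 \left(- \frac{1}{10}\right)\right)^{2} = \left(- 8 \cdot 4 \left(- \frac{3}{10}\right)\right)^{2} = \left(\left(-8\right) \left(- \frac{6}{5}\right)\right)^{2} = \left(\frac{48}{5}\right)^{2} = \frac{2304}{25}$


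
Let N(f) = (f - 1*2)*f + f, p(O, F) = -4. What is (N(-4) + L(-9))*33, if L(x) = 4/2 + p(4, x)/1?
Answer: 594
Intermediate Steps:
N(f) = f + f*(-2 + f) (N(f) = (f - 2)*f + f = (-2 + f)*f + f = f*(-2 + f) + f = f + f*(-2 + f))
L(x) = -2 (L(x) = 4/2 - 4/1 = 4*(½) - 4*1 = 2 - 4 = -2)
(N(-4) + L(-9))*33 = (-4*(-1 - 4) - 2)*33 = (-4*(-5) - 2)*33 = (20 - 2)*33 = 18*33 = 594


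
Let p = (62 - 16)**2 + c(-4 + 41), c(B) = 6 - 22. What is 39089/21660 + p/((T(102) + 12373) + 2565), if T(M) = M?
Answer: 7917307/4072080 ≈ 1.9443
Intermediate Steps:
c(B) = -16
p = 2100 (p = (62 - 16)**2 - 16 = 46**2 - 16 = 2116 - 16 = 2100)
39089/21660 + p/((T(102) + 12373) + 2565) = 39089/21660 + 2100/((102 + 12373) + 2565) = 39089*(1/21660) + 2100/(12475 + 2565) = 39089/21660 + 2100/15040 = 39089/21660 + 2100*(1/15040) = 39089/21660 + 105/752 = 7917307/4072080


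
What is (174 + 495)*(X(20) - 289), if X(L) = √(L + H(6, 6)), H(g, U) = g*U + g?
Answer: -193341 + 669*√62 ≈ -1.8807e+5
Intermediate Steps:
H(g, U) = g + U*g (H(g, U) = U*g + g = g + U*g)
X(L) = √(42 + L) (X(L) = √(L + 6*(1 + 6)) = √(L + 6*7) = √(L + 42) = √(42 + L))
(174 + 495)*(X(20) - 289) = (174 + 495)*(√(42 + 20) - 289) = 669*(√62 - 289) = 669*(-289 + √62) = -193341 + 669*√62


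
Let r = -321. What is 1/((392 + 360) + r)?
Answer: 1/431 ≈ 0.0023202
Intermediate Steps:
1/((392 + 360) + r) = 1/((392 + 360) - 321) = 1/(752 - 321) = 1/431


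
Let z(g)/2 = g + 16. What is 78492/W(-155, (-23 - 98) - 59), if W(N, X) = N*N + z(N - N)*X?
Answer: 78492/18265 ≈ 4.2974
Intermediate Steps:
z(g) = 32 + 2*g (z(g) = 2*(g + 16) = 2*(16 + g) = 32 + 2*g)
W(N, X) = N**2 + 32*X (W(N, X) = N*N + (32 + 2*(N - N))*X = N**2 + (32 + 2*0)*X = N**2 + (32 + 0)*X = N**2 + 32*X)
78492/W(-155, (-23 - 98) - 59) = 78492/((-155)**2 + 32*((-23 - 98) - 59)) = 78492/(24025 + 32*(-121 - 59)) = 78492/(24025 + 32*(-180)) = 78492/(24025 - 5760) = 78492/18265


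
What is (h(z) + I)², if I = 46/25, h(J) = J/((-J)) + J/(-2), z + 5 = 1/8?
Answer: 1718721/160000 ≈ 10.742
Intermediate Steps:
z = -39/8 (z = -5 + 1/8 = -5 + ⅛ = -39/8 ≈ -4.8750)
h(J) = -1 - J/2 (h(J) = J*(-1/J) + J*(-½) = -1 - J/2)
I = 46/25 (I = 46*(1/25) = 46/25 ≈ 1.8400)
(h(z) + I)² = ((-1 - ½*(-39/8)) + 46/25)² = ((-1 + 39/16) + 46/25)² = (23/16 + 46/25)² = (1311/400)² = 1718721/160000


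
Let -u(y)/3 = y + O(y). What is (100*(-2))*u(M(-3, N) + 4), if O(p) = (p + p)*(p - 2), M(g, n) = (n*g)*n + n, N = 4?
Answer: 1992000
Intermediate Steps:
M(g, n) = n + g*n² (M(g, n) = (g*n)*n + n = g*n² + n = n + g*n²)
O(p) = 2*p*(-2 + p) (O(p) = (2*p)*(-2 + p) = 2*p*(-2 + p))
u(y) = -3*y - 6*y*(-2 + y) (u(y) = -3*(y + 2*y*(-2 + y)) = -3*y - 6*y*(-2 + y))
(100*(-2))*u(M(-3, N) + 4) = (100*(-2))*(3*(4*(1 - 3*4) + 4)*(3 - 2*(4*(1 - 3*4) + 4))) = -600*(4*(1 - 12) + 4)*(3 - 2*(4*(1 - 12) + 4)) = -600*(4*(-11) + 4)*(3 - 2*(4*(-11) + 4)) = -600*(-44 + 4)*(3 - 2*(-44 + 4)) = -600*(-40)*(3 - 2*(-40)) = -600*(-40)*(3 + 80) = -600*(-40)*83 = -200*(-9960) = 1992000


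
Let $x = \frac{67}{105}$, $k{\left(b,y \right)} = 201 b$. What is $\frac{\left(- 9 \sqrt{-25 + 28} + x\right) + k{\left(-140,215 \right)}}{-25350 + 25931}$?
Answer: $- \frac{2954633}{61005} - \frac{9 \sqrt{3}}{581} \approx -48.459$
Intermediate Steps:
$x = \frac{67}{105}$ ($x = 67 \cdot \frac{1}{105} = \frac{67}{105} \approx 0.63809$)
$\frac{\left(- 9 \sqrt{-25 + 28} + x\right) + k{\left(-140,215 \right)}}{-25350 + 25931} = \frac{\left(- 9 \sqrt{-25 + 28} + \frac{67}{105}\right) + 201 \left(-140\right)}{-25350 + 25931} = \frac{\left(- 9 \sqrt{3} + \frac{67}{105}\right) - 28140}{581} = \left(\left(\frac{67}{105} - 9 \sqrt{3}\right) - 28140\right) \frac{1}{581} = \left(- \frac{2954633}{105} - 9 \sqrt{3}\right) \frac{1}{581} = - \frac{2954633}{61005} - \frac{9 \sqrt{3}}{581}$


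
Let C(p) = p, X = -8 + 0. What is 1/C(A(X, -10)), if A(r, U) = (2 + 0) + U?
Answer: -⅛ ≈ -0.12500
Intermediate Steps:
X = -8
A(r, U) = 2 + U
1/C(A(X, -10)) = 1/(2 - 10) = 1/(-8) = -⅛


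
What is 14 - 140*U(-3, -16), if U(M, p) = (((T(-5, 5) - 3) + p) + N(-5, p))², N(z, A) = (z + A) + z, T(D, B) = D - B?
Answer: -423486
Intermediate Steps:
N(z, A) = A + 2*z (N(z, A) = (A + z) + z = A + 2*z)
U(M, p) = (-23 + 2*p)² (U(M, p) = ((((-5 - 1*5) - 3) + p) + (p + 2*(-5)))² = ((((-5 - 5) - 3) + p) + (p - 10))² = (((-10 - 3) + p) + (-10 + p))² = ((-13 + p) + (-10 + p))² = (-23 + 2*p)²)
14 - 140*U(-3, -16) = 14 - 140*(-23 + 2*(-16))² = 14 - 140*(-23 - 32)² = 14 - 140*(-55)² = 14 - 140*3025 = 14 - 423500 = -423486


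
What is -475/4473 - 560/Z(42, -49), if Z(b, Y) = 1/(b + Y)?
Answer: 17533685/4473 ≈ 3919.9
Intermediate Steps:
Z(b, Y) = 1/(Y + b)
-475/4473 - 560/Z(42, -49) = -475/4473 - 560/(1/(-49 + 42)) = -475*1/4473 - 560/(1/(-7)) = -475/4473 - 560/(-⅐) = -475/4473 - 560*(-7) = -475/4473 + 3920 = 17533685/4473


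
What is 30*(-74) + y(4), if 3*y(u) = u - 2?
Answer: -6658/3 ≈ -2219.3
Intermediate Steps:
y(u) = -2/3 + u/3 (y(u) = (u - 2)/3 = (-2 + u)/3 = -2/3 + u/3)
30*(-74) + y(4) = 30*(-74) + (-2/3 + (1/3)*4) = -2220 + (-2/3 + 4/3) = -2220 + 2/3 = -6658/3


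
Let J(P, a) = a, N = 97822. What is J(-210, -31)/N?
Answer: -31/97822 ≈ -0.00031690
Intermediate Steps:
J(-210, -31)/N = -31/97822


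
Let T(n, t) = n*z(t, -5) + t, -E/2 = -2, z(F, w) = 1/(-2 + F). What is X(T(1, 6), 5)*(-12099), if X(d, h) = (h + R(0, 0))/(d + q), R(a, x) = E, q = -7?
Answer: 145188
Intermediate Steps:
E = 4 (E = -2*(-2) = 4)
T(n, t) = t + n/(-2 + t) (T(n, t) = n/(-2 + t) + t = t + n/(-2 + t))
R(a, x) = 4
X(d, h) = (4 + h)/(-7 + d) (X(d, h) = (h + 4)/(d - 7) = (4 + h)/(-7 + d))
X(T(1, 6), 5)*(-12099) = ((4 + 5)/(-7 + (1 + 6*(-2 + 6))/(-2 + 6)))*(-12099) = (9/(-7 + (1 + 6*4)/4))*(-12099) = (9/(-7 + (1 + 24)/4))*(-12099) = (9/(-7 + (¼)*25))*(-12099) = (9/(-7 + 25/4))*(-12099) = (9/(-¾))*(-12099) = -4/3*9*(-12099) = -12*(-12099) = 145188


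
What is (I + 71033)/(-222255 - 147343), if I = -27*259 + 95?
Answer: -64135/369598 ≈ -0.17353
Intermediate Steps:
I = -6898 (I = -6993 + 95 = -6898)
(I + 71033)/(-222255 - 147343) = (-6898 + 71033)/(-222255 - 147343) = 64135/(-369598) = 64135*(-1/369598) = -64135/369598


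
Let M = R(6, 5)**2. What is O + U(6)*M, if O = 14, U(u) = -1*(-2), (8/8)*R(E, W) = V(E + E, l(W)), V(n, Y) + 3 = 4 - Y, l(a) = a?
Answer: 46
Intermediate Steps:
V(n, Y) = 1 - Y (V(n, Y) = -3 + (4 - Y) = 1 - Y)
R(E, W) = 1 - W
U(u) = 2
M = 16 (M = (1 - 1*5)**2 = (1 - 5)**2 = (-4)**2 = 16)
O + U(6)*M = 14 + 2*16 = 14 + 32 = 46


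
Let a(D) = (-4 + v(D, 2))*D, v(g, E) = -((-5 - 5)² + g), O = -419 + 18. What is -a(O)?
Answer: 119097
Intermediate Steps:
O = -401
v(g, E) = -100 - g (v(g, E) = -((-10)² + g) = -(100 + g) = -100 - g)
a(D) = D*(-104 - D) (a(D) = (-4 + (-100 - D))*D = (-104 - D)*D = D*(-104 - D))
-a(O) = -(-1)*(-401)*(104 - 401) = -(-1)*(-401)*(-297) = -1*(-119097) = 119097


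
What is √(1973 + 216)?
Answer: √2189 ≈ 46.787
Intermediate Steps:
√(1973 + 216) = √2189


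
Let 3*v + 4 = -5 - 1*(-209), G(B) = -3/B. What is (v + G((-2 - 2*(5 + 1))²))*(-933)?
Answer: -12188401/196 ≈ -62186.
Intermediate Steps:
v = 200/3 (v = -4/3 + (-5 - 1*(-209))/3 = -4/3 + (-5 + 209)/3 = -4/3 + (⅓)*204 = -4/3 + 68 = 200/3 ≈ 66.667)
(v + G((-2 - 2*(5 + 1))²))*(-933) = (200/3 - 3/(-2 - 2*(5 + 1))²)*(-933) = (200/3 - 3/(-2 - 2*6)²)*(-933) = (200/3 - 3/(-2 - 12)²)*(-933) = (200/3 - 3/((-14)²))*(-933) = (200/3 - 3/196)*(-933) = (39191/588)*(-933) = -12188401/196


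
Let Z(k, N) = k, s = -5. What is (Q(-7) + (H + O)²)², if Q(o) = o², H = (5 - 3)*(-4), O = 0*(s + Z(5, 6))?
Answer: 12769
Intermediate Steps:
O = 0 (O = 0*(-5 + 5) = 0*0 = 0)
H = -8 (H = 2*(-4) = -8)
(Q(-7) + (H + O)²)² = ((-7)² + (-8 + 0)²)² = (49 + (-8)²)² = (49 + 64)² = 113² = 12769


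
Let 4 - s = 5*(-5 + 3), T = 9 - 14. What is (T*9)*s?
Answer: -630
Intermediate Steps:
T = -5
s = 14 (s = 4 - 5*(-5 + 3) = 4 - 5*(-2) = 4 - 1*(-10) = 4 + 10 = 14)
(T*9)*s = -5*9*14 = -45*14 = -630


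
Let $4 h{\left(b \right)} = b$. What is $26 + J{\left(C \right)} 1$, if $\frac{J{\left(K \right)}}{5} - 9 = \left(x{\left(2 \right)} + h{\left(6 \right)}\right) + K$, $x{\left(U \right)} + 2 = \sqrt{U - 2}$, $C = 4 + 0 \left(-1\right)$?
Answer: $\frac{177}{2} \approx 88.5$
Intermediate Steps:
$C = 4$ ($C = 4 + 0 = 4$)
$h{\left(b \right)} = \frac{b}{4}$
$x{\left(U \right)} = -2 + \sqrt{-2 + U}$ ($x{\left(U \right)} = -2 + \sqrt{U - 2} = -2 + \sqrt{-2 + U}$)
$J{\left(K \right)} = \frac{85}{2} + 5 K$ ($J{\left(K \right)} = 45 + 5 \left(\left(\left(-2 + \sqrt{-2 + 2}\right) + \frac{1}{4} \cdot 6\right) + K\right) = 45 + 5 \left(\left(\left(-2 + \sqrt{0}\right) + \frac{3}{2}\right) + K\right) = 45 + 5 \left(\left(\left(-2 + 0\right) + \frac{3}{2}\right) + K\right) = 45 + 5 \left(\left(-2 + \frac{3}{2}\right) + K\right) = 45 + 5 \left(- \frac{1}{2} + K\right) = 45 + \left(- \frac{5}{2} + 5 K\right) = \frac{85}{2} + 5 K$)
$26 + J{\left(C \right)} 1 = 26 + \left(\frac{85}{2} + 5 \cdot 4\right) 1 = 26 + \left(\frac{85}{2} + 20\right) 1 = 26 + \frac{125}{2} \cdot 1 = 26 + \frac{125}{2} = \frac{177}{2}$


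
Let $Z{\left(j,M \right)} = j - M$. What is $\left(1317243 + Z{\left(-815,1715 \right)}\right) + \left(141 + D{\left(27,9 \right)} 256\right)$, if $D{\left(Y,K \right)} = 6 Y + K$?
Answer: $1358630$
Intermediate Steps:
$D{\left(Y,K \right)} = K + 6 Y$
$\left(1317243 + Z{\left(-815,1715 \right)}\right) + \left(141 + D{\left(27,9 \right)} 256\right) = \left(1317243 - 2530\right) + \left(141 + \left(9 + 6 \cdot 27\right) 256\right) = \left(1317243 - 2530\right) + \left(141 + \left(9 + 162\right) 256\right) = \left(1317243 - 2530\right) + \left(141 + 171 \cdot 256\right) = 1314713 + \left(141 + 43776\right) = 1314713 + 43917 = 1358630$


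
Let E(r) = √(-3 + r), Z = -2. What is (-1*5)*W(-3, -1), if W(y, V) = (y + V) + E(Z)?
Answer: 20 - 5*I*√5 ≈ 20.0 - 11.18*I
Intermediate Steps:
W(y, V) = V + y + I*√5 (W(y, V) = (y + V) + √(-3 - 2) = (V + y) + √(-5) = (V + y) + I*√5 = V + y + I*√5)
(-1*5)*W(-3, -1) = (-1*5)*(-1 - 3 + I*√5) = -5*(-4 + I*√5) = 20 - 5*I*√5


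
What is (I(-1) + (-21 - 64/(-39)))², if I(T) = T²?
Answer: 512656/1521 ≈ 337.05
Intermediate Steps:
(I(-1) + (-21 - 64/(-39)))² = ((-1)² + (-21 - 64/(-39)))² = (1 + (-21 - 64*(-1)/39))² = (1 + (-21 - 1*(-64/39)))² = (1 + (-21 + 64/39))² = (1 - 755/39)² = (-716/39)² = 512656/1521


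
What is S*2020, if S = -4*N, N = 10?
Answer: -80800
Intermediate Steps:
S = -40 (S = -4*10 = -40)
S*2020 = -40*2020 = -80800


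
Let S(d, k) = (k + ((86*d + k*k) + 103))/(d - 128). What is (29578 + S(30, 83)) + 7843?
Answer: 3657603/98 ≈ 37323.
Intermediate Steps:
S(d, k) = (103 + k + k² + 86*d)/(-128 + d) (S(d, k) = (k + ((86*d + k²) + 103))/(-128 + d) = (k + ((k² + 86*d) + 103))/(-128 + d) = (k + (103 + k² + 86*d))/(-128 + d) = (103 + k + k² + 86*d)/(-128 + d))
(29578 + S(30, 83)) + 7843 = (29578 + (103 + 83 + 83² + 86*30)/(-128 + 30)) + 7843 = (29578 + (103 + 83 + 6889 + 2580)/(-98)) + 7843 = (29578 - 1/98*9655) + 7843 = (29578 - 9655/98) + 7843 = 2888989/98 + 7843 = 3657603/98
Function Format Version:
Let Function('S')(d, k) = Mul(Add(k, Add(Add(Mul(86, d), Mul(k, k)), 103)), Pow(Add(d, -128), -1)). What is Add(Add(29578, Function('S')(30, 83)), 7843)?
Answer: Rational(3657603, 98) ≈ 37323.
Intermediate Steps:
Function('S')(d, k) = Mul(Pow(Add(-128, d), -1), Add(103, k, Pow(k, 2), Mul(86, d))) (Function('S')(d, k) = Mul(Add(k, Add(Add(Mul(86, d), Pow(k, 2)), 103)), Pow(Add(-128, d), -1)) = Mul(Add(k, Add(Add(Pow(k, 2), Mul(86, d)), 103)), Pow(Add(-128, d), -1)) = Mul(Add(k, Add(103, Pow(k, 2), Mul(86, d))), Pow(Add(-128, d), -1)) = Mul(Add(103, k, Pow(k, 2), Mul(86, d)), Pow(Add(-128, d), -1)) = Mul(Pow(Add(-128, d), -1), Add(103, k, Pow(k, 2), Mul(86, d))))
Add(Add(29578, Function('S')(30, 83)), 7843) = Add(Add(29578, Mul(Pow(Add(-128, 30), -1), Add(103, 83, Pow(83, 2), Mul(86, 30)))), 7843) = Add(Add(29578, Mul(Pow(-98, -1), Add(103, 83, 6889, 2580))), 7843) = Add(Add(29578, Mul(Rational(-1, 98), 9655)), 7843) = Add(Add(29578, Rational(-9655, 98)), 7843) = Add(Rational(2888989, 98), 7843) = Rational(3657603, 98)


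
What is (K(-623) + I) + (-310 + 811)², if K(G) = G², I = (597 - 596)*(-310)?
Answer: 638820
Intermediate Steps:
I = -310 (I = 1*(-310) = -310)
(K(-623) + I) + (-310 + 811)² = ((-623)² - 310) + (-310 + 811)² = (388129 - 310) + 501² = 387819 + 251001 = 638820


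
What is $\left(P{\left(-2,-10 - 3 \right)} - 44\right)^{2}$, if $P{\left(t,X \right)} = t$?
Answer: $2116$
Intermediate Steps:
$\left(P{\left(-2,-10 - 3 \right)} - 44\right)^{2} = \left(-2 - 44\right)^{2} = \left(-46\right)^{2} = 2116$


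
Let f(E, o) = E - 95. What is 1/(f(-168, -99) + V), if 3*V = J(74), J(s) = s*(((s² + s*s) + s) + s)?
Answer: 1/273537 ≈ 3.6558e-6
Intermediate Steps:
f(E, o) = -95 + E
J(s) = s*(2*s + 2*s²) (J(s) = s*(((s² + s²) + s) + s) = s*((2*s² + s) + s) = s*((s + 2*s²) + s) = s*(2*s + 2*s²))
V = 273800 (V = (2*74²*(1 + 74))/3 = (2*5476*75)/3 = (⅓)*821400 = 273800)
1/(f(-168, -99) + V) = 1/((-95 - 168) + 273800) = 1/(-263 + 273800) = 1/273537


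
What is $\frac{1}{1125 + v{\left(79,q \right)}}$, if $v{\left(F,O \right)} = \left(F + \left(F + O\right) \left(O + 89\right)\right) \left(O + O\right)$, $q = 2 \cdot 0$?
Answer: $\frac{1}{1125} \approx 0.00088889$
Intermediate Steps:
$q = 0$
$v{\left(F,O \right)} = 2 O \left(F + \left(89 + O\right) \left(F + O\right)\right)$ ($v{\left(F,O \right)} = \left(F + \left(F + O\right) \left(89 + O\right)\right) 2 O = \left(F + \left(89 + O\right) \left(F + O\right)\right) 2 O = 2 O \left(F + \left(89 + O\right) \left(F + O\right)\right)$)
$\frac{1}{1125 + v{\left(79,q \right)}} = \frac{1}{1125 + 2 \cdot 0 \left(0^{2} + 89 \cdot 0 + 90 \cdot 79 + 79 \cdot 0\right)} = \frac{1}{1125 + 2 \cdot 0 \left(0 + 0 + 7110 + 0\right)} = \frac{1}{1125 + 2 \cdot 0 \cdot 7110} = \frac{1}{1125 + 0} = \frac{1}{1125}$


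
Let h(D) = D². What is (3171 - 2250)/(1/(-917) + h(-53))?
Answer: 844557/2575852 ≈ 0.32787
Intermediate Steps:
(3171 - 2250)/(1/(-917) + h(-53)) = (3171 - 2250)/(1/(-917) + (-53)²) = 921/(-1/917 + 2809) = 921/(2575852/917) = 921*(917/2575852) = 844557/2575852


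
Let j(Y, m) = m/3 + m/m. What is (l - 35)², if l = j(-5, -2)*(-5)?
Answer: 12100/9 ≈ 1344.4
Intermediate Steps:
j(Y, m) = 1 + m/3 (j(Y, m) = m*(⅓) + 1 = m/3 + 1 = 1 + m/3)
l = -5/3 (l = (1 + (⅓)*(-2))*(-5) = (1 - ⅔)*(-5) = (⅓)*(-5) = -5/3 ≈ -1.6667)
(l - 35)² = (-5/3 - 35)² = (-110/3)² = 12100/9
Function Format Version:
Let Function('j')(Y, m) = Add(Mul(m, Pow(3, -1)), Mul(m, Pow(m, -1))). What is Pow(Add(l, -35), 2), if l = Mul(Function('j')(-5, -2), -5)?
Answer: Rational(12100, 9) ≈ 1344.4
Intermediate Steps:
Function('j')(Y, m) = Add(1, Mul(Rational(1, 3), m)) (Function('j')(Y, m) = Add(Mul(m, Rational(1, 3)), 1) = Add(Mul(Rational(1, 3), m), 1) = Add(1, Mul(Rational(1, 3), m)))
l = Rational(-5, 3) (l = Mul(Add(1, Mul(Rational(1, 3), -2)), -5) = Mul(Add(1, Rational(-2, 3)), -5) = Mul(Rational(1, 3), -5) = Rational(-5, 3) ≈ -1.6667)
Pow(Add(l, -35), 2) = Pow(Add(Rational(-5, 3), -35), 2) = Pow(Rational(-110, 3), 2) = Rational(12100, 9)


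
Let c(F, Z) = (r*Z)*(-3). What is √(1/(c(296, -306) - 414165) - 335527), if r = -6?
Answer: 4*I*√3693427257601641/419673 ≈ 579.25*I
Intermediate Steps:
c(F, Z) = 18*Z (c(F, Z) = -6*Z*(-3) = 18*Z)
√(1/(c(296, -306) - 414165) - 335527) = √(1/(18*(-306) - 414165) - 335527) = √(1/(-5508 - 414165) - 335527) = √(1/(-419673) - 335527) = √(-1/419673 - 335527) = √(-140811622672/419673) = 4*I*√3693427257601641/419673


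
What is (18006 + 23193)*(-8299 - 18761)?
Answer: -1114844940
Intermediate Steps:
(18006 + 23193)*(-8299 - 18761) = 41199*(-27060) = -1114844940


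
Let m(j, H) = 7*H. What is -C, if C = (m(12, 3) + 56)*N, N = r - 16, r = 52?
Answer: -2772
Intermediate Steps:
N = 36 (N = 52 - 16 = 36)
C = 2772 (C = (7*3 + 56)*36 = (21 + 56)*36 = 77*36 = 2772)
-C = -1*2772 = -2772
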